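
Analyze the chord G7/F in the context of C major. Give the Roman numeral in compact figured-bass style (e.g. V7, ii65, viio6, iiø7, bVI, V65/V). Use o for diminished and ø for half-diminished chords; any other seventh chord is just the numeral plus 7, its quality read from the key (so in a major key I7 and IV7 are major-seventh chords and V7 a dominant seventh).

V42

Stacked in thirds the chord is G-B-D-F: a dominant seventh chord on G.
G is scale degree 5 in C major, and a dominant seventh chord on that degree is written V7.
With F in the bass the chord is in third inversion, so the figured bass is 42.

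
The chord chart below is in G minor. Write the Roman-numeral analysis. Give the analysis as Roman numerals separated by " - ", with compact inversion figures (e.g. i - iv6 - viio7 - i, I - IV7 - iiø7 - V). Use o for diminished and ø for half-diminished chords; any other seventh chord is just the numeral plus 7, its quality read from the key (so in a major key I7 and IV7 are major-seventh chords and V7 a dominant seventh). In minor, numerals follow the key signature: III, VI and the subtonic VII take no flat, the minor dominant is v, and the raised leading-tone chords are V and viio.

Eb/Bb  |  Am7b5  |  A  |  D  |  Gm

Eb/Bb has root Eb, degree 6 in G minor, so VI64.
Am7b5 has root A, degree 2 in G minor, so iiø7.
A: a major triad on A, the applied dominant of V → V/V.
D: root D is the dominant; major triad there is V.
Gm: root G is the tonic; minor triad there is i.

VI64 - iiø7 - V/V - V - i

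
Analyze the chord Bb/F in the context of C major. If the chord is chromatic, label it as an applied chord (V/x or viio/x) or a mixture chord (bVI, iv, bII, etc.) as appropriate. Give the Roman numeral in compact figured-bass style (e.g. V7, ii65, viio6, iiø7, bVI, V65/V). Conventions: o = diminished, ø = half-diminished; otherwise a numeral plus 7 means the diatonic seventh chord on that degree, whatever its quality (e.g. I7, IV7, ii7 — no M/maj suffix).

Stacked in thirds the chord is Bb-D-F: a major triad on Bb.
Bb is the lowered seventh degree of C major (diatonic 7 would be B). This is a major triad on the lowered seventh degree (the subtonic), borrowed from the parallel minor.
With F in the bass the chord is in second inversion, so the figured bass is 64.

bVII64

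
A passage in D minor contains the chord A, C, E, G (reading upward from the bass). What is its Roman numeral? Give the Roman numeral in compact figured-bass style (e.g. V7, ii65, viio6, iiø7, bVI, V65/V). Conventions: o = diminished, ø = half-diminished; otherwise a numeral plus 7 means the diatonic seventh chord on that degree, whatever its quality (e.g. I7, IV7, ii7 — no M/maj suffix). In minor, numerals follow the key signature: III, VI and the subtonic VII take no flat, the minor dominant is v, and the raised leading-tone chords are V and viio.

The pitches A-C-E-G form a minor seventh chord rooted on A.
A is scale degree 5 in D minor, and a minor seventh chord on that degree is written v7.

v7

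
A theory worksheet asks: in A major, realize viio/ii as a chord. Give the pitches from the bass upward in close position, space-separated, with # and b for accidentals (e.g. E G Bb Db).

A# C# E

The slash marks an applied leading-tone chord: viio of ii. In A major, ii is B, so the leading tone to it is A#, a half step below.
Building a diminished triad on A# gives A#-C#-E.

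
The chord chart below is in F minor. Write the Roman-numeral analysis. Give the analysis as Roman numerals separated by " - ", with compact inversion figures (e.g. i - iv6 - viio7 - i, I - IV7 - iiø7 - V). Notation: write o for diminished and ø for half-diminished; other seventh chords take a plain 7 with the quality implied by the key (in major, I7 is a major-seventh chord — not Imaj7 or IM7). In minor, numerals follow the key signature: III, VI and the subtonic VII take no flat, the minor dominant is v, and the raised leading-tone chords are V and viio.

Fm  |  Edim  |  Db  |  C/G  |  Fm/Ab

i - viio - VI - V64 - i6

Fm has root F, degree 1 in F minor, so i.
Edim: root E is the leading tone; diminished triad there is viio.
Db: root Db is the submediant; major triad there is VI.
C/G: root C is the dominant; major triad there is V64.
Fm/Ab: minor triad on F = scale degree 1 → i6.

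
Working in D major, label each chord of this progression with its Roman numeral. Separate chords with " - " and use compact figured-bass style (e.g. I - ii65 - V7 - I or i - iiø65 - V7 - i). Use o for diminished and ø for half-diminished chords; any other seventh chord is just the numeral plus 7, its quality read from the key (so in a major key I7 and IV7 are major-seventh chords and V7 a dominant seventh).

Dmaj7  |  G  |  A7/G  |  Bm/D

I7 - IV - V42 - vi6

Dmaj7: major seventh chord on D = scale degree 1 → I7.
G has root G, degree 4 in D major, so IV.
A7/G has root A, degree 5 in D major, so V42.
Bm/D: root B is the submediant; minor triad there is vi6.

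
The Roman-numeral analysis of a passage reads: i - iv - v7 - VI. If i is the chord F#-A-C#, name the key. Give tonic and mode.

F# minor

i is given as F#-A-C# — a minor triad with root F#.
If F# is scale degree 1 and the mode makes that degree carry a minor triad, the tonic is F# and the mode is minor.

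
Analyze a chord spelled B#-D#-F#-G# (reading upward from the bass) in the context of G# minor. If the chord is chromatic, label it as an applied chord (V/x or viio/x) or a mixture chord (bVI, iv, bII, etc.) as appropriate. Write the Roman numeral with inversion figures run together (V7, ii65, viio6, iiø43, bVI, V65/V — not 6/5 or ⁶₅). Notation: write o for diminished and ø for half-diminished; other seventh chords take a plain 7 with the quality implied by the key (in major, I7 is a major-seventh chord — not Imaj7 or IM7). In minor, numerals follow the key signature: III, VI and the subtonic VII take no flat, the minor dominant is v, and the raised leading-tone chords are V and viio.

V65/iv

The pitches G#-B#-D#-F# form a dominant seventh chord rooted on G#.
G# is not a diatonic chord root with this quality in G# minor, but it lies a perfect fifth above C# (iv), so the chord functions as an applied dominant of iv.
With B# in the bass the chord is in first inversion, so the figured bass is 65.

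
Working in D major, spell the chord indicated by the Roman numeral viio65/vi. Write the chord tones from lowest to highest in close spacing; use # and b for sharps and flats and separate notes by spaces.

C# E G A#

viio65/vi is a secondary leading-tone chord. The target vi is B in D major; the applied chord is rooted a semitone below, on A#.
Building a fully diminished seventh chord on A# gives A#-C#-E-G.
The figured bass 65 indicates first inversion, placing the third (C#) in the bass: C#-E-G-A#.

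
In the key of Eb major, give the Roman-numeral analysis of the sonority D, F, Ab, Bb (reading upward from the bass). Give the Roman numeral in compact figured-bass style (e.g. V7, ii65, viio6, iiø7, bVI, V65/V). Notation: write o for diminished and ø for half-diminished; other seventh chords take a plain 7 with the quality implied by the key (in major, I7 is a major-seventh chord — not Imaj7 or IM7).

V65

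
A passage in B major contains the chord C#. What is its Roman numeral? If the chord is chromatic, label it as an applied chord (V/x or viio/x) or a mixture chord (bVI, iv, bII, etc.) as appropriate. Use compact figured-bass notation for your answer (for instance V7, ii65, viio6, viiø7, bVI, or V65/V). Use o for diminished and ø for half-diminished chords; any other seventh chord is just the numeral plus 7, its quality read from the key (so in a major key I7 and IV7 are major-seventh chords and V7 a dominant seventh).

The pitches C#-E#-G# form a major triad rooted on C#.
C# is not a diatonic chord root with this quality in B major, but it lies a perfect fifth above F# (V), so the chord functions as an applied dominant of V.

V/V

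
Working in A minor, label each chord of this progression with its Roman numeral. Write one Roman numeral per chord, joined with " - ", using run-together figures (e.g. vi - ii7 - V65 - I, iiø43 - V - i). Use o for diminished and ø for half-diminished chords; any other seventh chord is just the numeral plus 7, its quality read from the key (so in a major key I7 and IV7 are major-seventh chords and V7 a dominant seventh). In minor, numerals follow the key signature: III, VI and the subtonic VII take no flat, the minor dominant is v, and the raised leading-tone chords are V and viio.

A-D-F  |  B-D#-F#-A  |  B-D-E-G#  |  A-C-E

A-D-F has root D, degree 4 in A minor, so iv64.
B-D#-F#-A: a dominant seventh chord on B, the applied dominant of V → V7/V.
B-D-E-G#: dominant seventh chord on E = scale degree 5 → V43.
A-C-E: root A is the tonic; minor triad there is i.

iv64 - V7/V - V43 - i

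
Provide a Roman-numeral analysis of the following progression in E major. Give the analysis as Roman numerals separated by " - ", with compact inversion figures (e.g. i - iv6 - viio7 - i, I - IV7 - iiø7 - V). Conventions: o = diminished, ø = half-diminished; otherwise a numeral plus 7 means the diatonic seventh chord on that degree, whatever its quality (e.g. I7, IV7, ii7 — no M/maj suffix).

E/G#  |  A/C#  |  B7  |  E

I6 - IV6 - V7 - I

E/G#: root E is the tonic; major triad there is I6.
A/C#: major triad on A = scale degree 4 → IV6.
B7: dominant seventh chord on B = scale degree 5 → V7.
E: major triad on E = scale degree 1 → I.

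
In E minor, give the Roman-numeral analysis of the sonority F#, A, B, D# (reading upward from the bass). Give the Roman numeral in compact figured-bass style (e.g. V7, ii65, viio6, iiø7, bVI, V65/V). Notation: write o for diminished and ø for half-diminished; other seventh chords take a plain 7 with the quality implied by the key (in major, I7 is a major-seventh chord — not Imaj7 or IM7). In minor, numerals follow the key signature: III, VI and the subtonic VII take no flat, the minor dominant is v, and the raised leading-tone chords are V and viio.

V43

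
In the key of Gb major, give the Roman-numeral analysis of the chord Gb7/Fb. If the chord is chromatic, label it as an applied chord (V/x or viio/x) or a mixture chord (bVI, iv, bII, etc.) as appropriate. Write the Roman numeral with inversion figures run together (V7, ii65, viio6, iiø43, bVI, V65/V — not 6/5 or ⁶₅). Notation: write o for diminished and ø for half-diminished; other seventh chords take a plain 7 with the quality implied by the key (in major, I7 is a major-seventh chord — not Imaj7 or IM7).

V42/IV

Stacked in thirds the chord is Gb-Bb-Db-Fb: a dominant seventh chord on Gb.
Gb is not a diatonic chord root with this quality in Gb major, but it lies a perfect fifth above Cb (IV), so the chord functions as an applied dominant of IV.
With Fb in the bass the chord is in third inversion, so the figured bass is 42.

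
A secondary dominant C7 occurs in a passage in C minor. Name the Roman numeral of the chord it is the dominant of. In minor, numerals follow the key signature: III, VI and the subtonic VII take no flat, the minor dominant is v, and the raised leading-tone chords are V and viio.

iv

The chord is a dominant seventh chord on C.
A dominant resolves down a perfect fifth: C → F. In C minor, F is scale degree 4, i.e. iv.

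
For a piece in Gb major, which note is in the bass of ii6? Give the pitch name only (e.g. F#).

ii in Gb major has root Ab; the chord is Ab-Cb-Eb.
The figure 6 means first inversion — the third is in the bass.

Cb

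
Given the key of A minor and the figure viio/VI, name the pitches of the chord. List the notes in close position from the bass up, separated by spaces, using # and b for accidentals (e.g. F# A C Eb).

The slash marks an applied leading-tone chord: viio of VI. In A minor, VI is F, so the leading tone to it is E, a half step below.
Building a diminished triad on E gives E-G-Bb.

E G Bb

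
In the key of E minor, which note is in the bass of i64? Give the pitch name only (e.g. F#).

i in E minor has root E; the chord is E-G-B.
The figure 64 means second inversion — the fifth is in the bass.

B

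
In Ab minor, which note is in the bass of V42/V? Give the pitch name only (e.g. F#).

Ab

The applied chord V42/V is rooted on Bb: Bb-D-F-Ab.
The figure 42 means third inversion — the seventh is in the bass.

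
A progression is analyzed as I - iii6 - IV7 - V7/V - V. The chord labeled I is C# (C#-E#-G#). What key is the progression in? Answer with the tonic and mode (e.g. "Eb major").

C# major

The anchor chord is a major triad on C#, labeled I.
If C# is scale degree 1 and the mode makes that degree carry a major triad, the tonic is C# and the mode is major.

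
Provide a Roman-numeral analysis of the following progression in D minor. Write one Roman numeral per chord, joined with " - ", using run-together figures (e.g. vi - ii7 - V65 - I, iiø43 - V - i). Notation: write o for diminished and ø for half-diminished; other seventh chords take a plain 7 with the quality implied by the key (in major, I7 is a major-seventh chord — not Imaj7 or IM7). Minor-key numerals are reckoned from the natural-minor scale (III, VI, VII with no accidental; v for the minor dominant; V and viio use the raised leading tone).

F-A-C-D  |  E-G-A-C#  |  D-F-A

F-A-C-D has root D, degree 1 in D minor, so i65.
E-G-A-C#: root A is the dominant; dominant seventh chord there is V43.
D-F-A: root D is the tonic; minor triad there is i.

i65 - V43 - i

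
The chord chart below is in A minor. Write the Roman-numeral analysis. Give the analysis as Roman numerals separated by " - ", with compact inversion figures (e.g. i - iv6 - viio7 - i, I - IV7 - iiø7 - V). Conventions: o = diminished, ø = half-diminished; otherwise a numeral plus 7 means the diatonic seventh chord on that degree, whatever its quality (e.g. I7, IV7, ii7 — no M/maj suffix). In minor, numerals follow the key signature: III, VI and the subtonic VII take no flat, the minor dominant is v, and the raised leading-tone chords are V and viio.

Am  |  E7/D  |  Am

i - V42 - i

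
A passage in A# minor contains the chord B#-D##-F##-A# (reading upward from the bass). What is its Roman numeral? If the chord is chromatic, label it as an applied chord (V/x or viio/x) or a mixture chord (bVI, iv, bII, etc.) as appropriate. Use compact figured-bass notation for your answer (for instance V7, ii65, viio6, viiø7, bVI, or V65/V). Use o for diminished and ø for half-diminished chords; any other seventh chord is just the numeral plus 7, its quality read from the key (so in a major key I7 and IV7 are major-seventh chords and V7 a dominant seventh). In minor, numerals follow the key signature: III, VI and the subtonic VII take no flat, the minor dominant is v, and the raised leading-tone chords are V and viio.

The pitches B#-D##-F##-A# form a dominant seventh chord rooted on B#.
B# is not a diatonic chord root with this quality in A# minor, but it lies a perfect fifth above E# (V), so the chord functions as an applied dominant of V.

V7/V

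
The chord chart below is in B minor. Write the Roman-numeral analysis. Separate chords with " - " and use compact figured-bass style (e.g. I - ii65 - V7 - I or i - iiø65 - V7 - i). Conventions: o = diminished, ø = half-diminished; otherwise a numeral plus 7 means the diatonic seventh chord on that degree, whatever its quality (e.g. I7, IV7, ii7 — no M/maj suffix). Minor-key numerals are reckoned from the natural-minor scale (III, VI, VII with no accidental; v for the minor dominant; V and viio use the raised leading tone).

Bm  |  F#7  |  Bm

Bm: root B is the tonic; minor triad there is i.
F#7: root F# is the dominant; dominant seventh chord there is V7.
Bm: root B is the tonic; minor triad there is i.

i - V7 - i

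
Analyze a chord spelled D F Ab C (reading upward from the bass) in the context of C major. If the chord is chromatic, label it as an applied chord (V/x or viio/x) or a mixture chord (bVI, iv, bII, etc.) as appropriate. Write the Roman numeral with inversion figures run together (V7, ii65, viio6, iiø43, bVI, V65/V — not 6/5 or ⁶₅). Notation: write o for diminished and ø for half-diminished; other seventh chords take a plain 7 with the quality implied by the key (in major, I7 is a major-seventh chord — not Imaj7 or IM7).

iiø7

The pitches D-F-Ab-C form a half-diminished seventh chord rooted on D.
D is the second degree of C major. This is the half-diminished supertonic seventh, borrowed from the parallel minor.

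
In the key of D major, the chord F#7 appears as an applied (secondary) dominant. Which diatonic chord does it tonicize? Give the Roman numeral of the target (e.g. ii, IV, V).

vi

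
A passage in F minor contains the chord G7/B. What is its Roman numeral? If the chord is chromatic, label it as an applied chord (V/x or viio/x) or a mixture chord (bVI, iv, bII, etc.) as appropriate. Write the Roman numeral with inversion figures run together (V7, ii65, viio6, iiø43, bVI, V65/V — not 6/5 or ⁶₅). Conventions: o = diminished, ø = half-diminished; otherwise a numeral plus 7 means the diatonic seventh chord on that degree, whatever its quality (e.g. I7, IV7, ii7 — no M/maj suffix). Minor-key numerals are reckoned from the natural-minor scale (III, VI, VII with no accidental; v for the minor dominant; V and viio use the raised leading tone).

V65/V

The pitches G-B-D-F form a dominant seventh chord rooted on G.
G is not a diatonic chord root with this quality in F minor, but it lies a perfect fifth above C (V), so the chord functions as an applied dominant of V.
With B in the bass the chord is in first inversion, so the figured bass is 65.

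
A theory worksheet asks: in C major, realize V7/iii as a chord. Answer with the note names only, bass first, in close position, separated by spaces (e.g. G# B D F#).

V7/iii is a secondary dominant — the dominant seventh of iii. iii in C major is E, so the applied chord's root is B, a perfect fifth above.
Building a dominant seventh chord on B gives B-D#-F#-A.

B D# F# A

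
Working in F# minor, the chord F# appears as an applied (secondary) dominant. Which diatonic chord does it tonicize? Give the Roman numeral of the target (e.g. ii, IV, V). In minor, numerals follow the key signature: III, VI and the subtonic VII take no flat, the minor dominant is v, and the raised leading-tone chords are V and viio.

The chord is a major triad on F#.
A dominant resolves down a perfect fifth: F# → B. In F# minor, B is scale degree 4, i.e. iv.

iv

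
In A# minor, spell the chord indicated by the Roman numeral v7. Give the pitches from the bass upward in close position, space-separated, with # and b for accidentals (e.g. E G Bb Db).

E# G# B# D#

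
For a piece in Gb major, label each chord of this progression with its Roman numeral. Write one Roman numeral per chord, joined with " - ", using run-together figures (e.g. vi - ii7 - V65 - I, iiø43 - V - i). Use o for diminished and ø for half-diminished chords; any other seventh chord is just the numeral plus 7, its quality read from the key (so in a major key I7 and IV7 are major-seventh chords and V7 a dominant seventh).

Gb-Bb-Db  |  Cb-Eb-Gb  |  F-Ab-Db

I - IV - V6

Gb-Bb-Db: root Gb is the tonic; major triad there is I.
Cb-Eb-Gb: root Cb is the subdominant; major triad there is IV.
F-Ab-Db: root Db is the dominant; major triad there is V6.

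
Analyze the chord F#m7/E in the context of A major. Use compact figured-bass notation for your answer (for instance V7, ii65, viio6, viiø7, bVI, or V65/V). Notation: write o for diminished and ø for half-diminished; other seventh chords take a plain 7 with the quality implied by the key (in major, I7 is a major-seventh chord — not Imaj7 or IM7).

The pitches F#-A-C#-E form a minor seventh chord rooted on F#.
F# is scale degree 6 in A major, and a minor seventh chord on that degree is written vi7.
With E in the bass the chord is in third inversion, so the figured bass is 42.

vi42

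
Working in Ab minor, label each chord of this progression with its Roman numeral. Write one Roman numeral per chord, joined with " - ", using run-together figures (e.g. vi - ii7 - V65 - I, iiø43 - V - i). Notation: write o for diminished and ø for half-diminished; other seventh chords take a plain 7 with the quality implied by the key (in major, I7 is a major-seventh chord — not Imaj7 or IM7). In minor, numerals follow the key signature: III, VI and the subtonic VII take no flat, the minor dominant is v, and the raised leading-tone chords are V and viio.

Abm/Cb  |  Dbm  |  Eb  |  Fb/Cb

i6 - iv - V - VI64

Abm/Cb: root Ab is the tonic; minor triad there is i6.
Dbm has root Db, degree 4 in Ab minor, so iv.
Eb: major triad on Eb = scale degree 5 → V.
Fb/Cb: root Fb is the submediant; major triad there is VI64.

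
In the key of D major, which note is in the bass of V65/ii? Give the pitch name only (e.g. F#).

D#

The applied chord V65/ii is rooted on B: B-D#-F#-A.
The figure 65 means first inversion — the third is in the bass.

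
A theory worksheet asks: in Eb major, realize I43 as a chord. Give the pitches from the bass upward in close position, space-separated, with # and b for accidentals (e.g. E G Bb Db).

In Eb major, scale degree 1 is Eb, and the diatonic chord built there is a major seventh chord.
That chord is spelled Eb-G-Bb-D.
With the 43 figure the chord is in second inversion; from the bass Bb upward in close position it reads Bb-D-Eb-G.

Bb D Eb G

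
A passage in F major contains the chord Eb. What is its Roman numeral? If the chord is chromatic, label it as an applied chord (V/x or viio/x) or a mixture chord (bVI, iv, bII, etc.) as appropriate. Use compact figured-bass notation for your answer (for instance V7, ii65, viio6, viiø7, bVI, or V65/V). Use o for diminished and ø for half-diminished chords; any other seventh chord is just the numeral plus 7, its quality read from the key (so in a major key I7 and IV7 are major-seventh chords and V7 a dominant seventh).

The pitches Eb-G-Bb form a major triad rooted on Eb.
Eb is the lowered seventh degree of F major (diatonic 7 would be E). This is a major triad on the lowered seventh degree (the subtonic), borrowed from the parallel minor.

bVII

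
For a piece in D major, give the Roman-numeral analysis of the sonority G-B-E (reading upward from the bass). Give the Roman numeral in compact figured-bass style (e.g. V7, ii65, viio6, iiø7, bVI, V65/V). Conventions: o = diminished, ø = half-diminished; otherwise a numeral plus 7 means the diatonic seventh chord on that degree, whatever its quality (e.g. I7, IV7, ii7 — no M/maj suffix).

Stacked in thirds the chord is E-G-B: a minor triad on E.
In D major, E is the supertonic; the diatonic minor triad there is ii.
With G in the bass the chord is in first inversion, so the figured bass is 6.

ii6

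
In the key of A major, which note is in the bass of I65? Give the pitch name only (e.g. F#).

C#

I in A major has root A; the chord is A-C#-E-G#.
The figure 65 means first inversion — the third is in the bass.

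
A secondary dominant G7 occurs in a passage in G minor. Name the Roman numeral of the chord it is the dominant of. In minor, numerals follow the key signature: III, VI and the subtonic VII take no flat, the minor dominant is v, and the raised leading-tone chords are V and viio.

iv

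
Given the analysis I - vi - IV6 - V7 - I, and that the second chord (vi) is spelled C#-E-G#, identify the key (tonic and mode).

E major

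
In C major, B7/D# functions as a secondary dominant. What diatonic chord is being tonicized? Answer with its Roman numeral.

iii

The chord is a dominant seventh chord on B.
A dominant resolves down a perfect fifth: B → E. In C major, E is scale degree 3, i.e. iii.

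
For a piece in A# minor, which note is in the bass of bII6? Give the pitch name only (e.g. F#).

bII in A# minor has root B; the chord is B-D#-F#.
The figure 6 means first inversion — the third is in the bass.

D#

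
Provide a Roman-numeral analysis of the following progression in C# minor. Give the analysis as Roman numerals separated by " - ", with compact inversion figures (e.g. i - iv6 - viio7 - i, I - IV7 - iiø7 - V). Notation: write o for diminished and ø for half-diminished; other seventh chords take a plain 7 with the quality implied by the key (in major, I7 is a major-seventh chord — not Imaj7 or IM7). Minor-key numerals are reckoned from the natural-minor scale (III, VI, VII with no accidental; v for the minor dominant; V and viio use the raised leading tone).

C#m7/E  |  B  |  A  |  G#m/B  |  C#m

i65 - VII - VI - v6 - i

C#m7/E: minor seventh chord on C# = scale degree 1 → i65.
B has root B, degree 7 in C# minor, so VII.
A: major triad on A = scale degree 6 → VI.
G#m/B has root G#, degree 5 in C# minor, so v6.
C#m has root C#, degree 1 in C# minor, so i.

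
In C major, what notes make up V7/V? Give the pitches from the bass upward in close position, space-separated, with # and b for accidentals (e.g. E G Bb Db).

D F# A C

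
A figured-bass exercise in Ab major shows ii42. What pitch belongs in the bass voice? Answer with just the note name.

ii in Ab major has root Bb; the chord is Bb-Db-F-Ab.
The figure 42 means third inversion — the seventh is in the bass.

Ab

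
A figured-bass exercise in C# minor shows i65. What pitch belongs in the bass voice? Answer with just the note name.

E

i in C# minor has root C#; the chord is C#-E-G#-B.
The figure 65 means first inversion — the third is in the bass.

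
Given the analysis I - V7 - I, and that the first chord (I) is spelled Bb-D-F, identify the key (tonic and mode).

Bb major

I is given as Bb-D-F — a major triad with root Bb.
If Bb is scale degree 1 and the mode makes that degree carry a major triad, the tonic is Bb and the mode is major.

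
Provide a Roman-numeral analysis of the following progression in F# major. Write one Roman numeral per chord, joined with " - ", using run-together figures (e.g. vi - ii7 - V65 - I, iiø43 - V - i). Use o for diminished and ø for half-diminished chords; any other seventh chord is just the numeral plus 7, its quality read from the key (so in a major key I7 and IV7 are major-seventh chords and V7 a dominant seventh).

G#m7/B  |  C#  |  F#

ii65 - V - I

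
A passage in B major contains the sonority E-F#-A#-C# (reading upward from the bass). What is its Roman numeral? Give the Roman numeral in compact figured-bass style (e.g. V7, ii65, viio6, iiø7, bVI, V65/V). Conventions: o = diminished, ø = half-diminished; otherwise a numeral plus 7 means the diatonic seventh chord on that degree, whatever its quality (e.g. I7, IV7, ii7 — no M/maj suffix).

V42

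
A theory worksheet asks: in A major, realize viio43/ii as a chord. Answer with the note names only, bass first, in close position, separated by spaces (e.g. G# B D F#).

The slash marks an applied leading-tone chord: viio of ii. In A major, ii is B, so the leading tone to it is A#, a half step below.
Building a fully diminished seventh chord on A# gives A#-C#-E-G.
The figured bass 43 indicates second inversion, placing the fifth (E) in the bass: E-G-A#-C#.

E G A# C#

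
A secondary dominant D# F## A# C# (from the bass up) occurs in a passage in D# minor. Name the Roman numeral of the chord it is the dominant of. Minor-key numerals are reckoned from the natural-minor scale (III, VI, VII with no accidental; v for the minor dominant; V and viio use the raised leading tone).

iv

The chord is a dominant seventh chord on D#.
A dominant resolves down a perfect fifth: D# → G#. In D# minor, G# is scale degree 4, i.e. iv.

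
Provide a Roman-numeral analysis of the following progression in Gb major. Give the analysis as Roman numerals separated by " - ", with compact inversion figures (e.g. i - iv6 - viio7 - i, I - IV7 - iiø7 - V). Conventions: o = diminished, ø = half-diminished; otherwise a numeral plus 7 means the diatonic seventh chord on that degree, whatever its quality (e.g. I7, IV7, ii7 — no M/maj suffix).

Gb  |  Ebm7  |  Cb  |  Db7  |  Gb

I - vi7 - IV - V7 - I

Gb has root Gb, degree 1 in Gb major, so I.
Ebm7: root Eb is the submediant; minor seventh chord there is vi7.
Cb has root Cb, degree 4 in Gb major, so IV.
Db7 has root Db, degree 5 in Gb major, so V7.
Gb has root Gb, degree 1 in Gb major, so I.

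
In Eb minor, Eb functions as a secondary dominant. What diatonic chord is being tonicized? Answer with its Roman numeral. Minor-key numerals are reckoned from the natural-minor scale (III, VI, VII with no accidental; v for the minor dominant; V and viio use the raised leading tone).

The chord is a major triad on Eb.
A dominant resolves down a perfect fifth: Eb → Ab. In Eb minor, Ab is scale degree 4, i.e. iv.

iv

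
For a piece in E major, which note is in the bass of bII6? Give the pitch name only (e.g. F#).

A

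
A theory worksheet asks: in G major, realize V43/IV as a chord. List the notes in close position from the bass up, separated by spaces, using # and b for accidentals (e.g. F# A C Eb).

V43/IV is a secondary dominant — the dominant seventh of IV. IV in G major is C, so the applied chord's root is G, a perfect fifth above.
Building a dominant seventh chord on G gives G-B-D-F.
With the 43 figure the chord is in second inversion; from the bass D upward in close position it reads D-F-G-B.

D F G B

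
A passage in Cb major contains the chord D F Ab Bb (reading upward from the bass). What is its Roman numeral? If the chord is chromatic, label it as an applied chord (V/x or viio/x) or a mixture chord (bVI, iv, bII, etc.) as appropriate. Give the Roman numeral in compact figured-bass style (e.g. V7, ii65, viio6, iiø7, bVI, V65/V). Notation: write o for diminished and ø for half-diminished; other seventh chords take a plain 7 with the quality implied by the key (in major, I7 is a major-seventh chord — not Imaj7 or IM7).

The pitches Bb-D-F-Ab form a dominant seventh chord rooted on Bb.
Bb is not a diatonic chord root with this quality in Cb major, but it lies a perfect fifth above Eb (iii), so the chord functions as an applied dominant of iii.
With D in the bass the chord is in first inversion, so the figured bass is 65.

V65/iii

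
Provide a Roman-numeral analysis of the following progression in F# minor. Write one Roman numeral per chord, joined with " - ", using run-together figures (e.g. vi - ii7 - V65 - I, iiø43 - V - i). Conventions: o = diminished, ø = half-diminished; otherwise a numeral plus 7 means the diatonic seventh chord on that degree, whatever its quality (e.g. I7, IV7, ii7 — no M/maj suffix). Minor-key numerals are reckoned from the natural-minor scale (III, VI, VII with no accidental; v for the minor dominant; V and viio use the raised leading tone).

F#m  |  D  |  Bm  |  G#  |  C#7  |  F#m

F#m: root F# is the tonic; minor triad there is i.
D has root D, degree 6 in F# minor, so VI.
Bm: root B is the subdominant; minor triad there is iv.
G#: a major triad on G#, the applied dominant of V → V/V.
C#7: root C# is the dominant; dominant seventh chord there is V7.
F#m: root F# is the tonic; minor triad there is i.

i - VI - iv - V/V - V7 - i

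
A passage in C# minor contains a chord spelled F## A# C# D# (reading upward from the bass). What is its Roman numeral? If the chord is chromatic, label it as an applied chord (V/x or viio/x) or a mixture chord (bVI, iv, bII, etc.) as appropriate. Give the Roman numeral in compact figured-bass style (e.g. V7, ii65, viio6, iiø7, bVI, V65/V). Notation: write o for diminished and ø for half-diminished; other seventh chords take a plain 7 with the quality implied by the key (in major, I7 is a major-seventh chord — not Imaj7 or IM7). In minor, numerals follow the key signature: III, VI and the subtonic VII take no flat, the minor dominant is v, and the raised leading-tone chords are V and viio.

Stacked in thirds the chord is D#-F##-A#-C#: a dominant seventh chord on D#.
D# is not a diatonic chord root with this quality in C# minor, but it lies a perfect fifth above G# (V), so the chord functions as an applied dominant of V.
With F## in the bass the chord is in first inversion, so the figured bass is 65.

V65/V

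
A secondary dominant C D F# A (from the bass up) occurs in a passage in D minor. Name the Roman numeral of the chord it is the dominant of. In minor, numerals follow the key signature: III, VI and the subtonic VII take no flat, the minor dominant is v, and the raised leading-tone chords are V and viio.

iv

The chord is a dominant seventh chord on D.
A dominant resolves down a perfect fifth: D → G. In D minor, G is scale degree 4, i.e. iv.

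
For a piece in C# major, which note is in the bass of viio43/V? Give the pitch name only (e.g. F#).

C#

The applied chord viio43/V is rooted on F##: F##-A#-C#-E.
The figure 43 means second inversion — the fifth is in the bass.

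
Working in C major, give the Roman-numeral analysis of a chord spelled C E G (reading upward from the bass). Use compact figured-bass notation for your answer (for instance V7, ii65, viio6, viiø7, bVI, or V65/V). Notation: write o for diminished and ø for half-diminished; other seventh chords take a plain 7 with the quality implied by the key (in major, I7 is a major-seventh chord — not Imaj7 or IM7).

I

Stacked in thirds the chord is C-E-G: a major triad on C.
C is scale degree 1 in C major, and a major triad on that degree is written I.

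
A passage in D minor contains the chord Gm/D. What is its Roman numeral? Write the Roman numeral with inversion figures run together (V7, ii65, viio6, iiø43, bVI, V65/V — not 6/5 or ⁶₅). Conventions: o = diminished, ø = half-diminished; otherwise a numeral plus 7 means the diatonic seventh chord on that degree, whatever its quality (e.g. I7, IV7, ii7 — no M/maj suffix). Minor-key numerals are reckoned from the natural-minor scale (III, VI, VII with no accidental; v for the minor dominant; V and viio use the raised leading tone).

iv64

The pitches G-Bb-D form a minor triad rooted on G.
G is scale degree 4 in D minor, and a minor triad on that degree is written iv.
With D in the bass the chord is in second inversion, so the figured bass is 64.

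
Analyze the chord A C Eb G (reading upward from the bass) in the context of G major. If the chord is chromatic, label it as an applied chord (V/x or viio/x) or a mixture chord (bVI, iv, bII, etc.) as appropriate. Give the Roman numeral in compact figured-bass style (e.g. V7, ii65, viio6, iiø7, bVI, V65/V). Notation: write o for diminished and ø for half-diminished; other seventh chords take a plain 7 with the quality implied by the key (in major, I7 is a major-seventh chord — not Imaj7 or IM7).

iiø7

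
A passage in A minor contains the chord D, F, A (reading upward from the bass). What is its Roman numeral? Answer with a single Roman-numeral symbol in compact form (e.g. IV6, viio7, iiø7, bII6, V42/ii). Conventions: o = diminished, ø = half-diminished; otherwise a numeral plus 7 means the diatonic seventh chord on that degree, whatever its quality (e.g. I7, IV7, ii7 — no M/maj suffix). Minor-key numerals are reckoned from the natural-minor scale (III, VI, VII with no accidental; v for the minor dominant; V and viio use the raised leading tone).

iv

The pitches D-F-A form a minor triad rooted on D.
In A minor, D is the subdominant; the diatonic minor triad there is iv.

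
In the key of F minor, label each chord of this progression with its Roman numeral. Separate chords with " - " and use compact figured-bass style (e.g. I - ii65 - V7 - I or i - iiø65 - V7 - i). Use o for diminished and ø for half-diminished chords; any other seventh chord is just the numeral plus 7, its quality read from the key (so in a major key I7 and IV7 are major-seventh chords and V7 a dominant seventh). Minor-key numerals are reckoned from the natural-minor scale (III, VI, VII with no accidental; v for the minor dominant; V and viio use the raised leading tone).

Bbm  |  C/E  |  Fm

iv - V6 - i

Bbm: minor triad on Bb = scale degree 4 → iv.
C/E: root C is the dominant; major triad there is V6.
Fm has root F, degree 1 in F minor, so i.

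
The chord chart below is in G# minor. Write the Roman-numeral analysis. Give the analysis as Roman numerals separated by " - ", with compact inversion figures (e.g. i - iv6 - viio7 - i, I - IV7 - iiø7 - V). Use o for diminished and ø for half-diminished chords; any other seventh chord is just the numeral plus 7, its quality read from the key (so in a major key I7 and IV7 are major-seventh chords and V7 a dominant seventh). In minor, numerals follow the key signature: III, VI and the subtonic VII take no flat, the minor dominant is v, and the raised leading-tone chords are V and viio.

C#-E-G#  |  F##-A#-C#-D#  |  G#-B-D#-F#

C#-E-G#: minor triad on C# = scale degree 4 → iv.
F##-A#-C#-D#: dominant seventh chord on D# = scale degree 5 → V65.
G#-B-D#-F#: root G# is the tonic; minor seventh chord there is i7.

iv - V65 - i7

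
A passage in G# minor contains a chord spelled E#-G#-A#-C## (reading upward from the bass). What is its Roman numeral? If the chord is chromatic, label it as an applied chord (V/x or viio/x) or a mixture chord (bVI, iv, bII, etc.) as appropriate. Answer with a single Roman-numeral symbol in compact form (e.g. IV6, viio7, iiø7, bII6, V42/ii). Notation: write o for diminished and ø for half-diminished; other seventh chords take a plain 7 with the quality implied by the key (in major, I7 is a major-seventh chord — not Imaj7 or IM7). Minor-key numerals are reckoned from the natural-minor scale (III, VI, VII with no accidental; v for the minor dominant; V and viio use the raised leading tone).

Stacked in thirds the chord is A#-C##-E#-G#: a dominant seventh chord on A#.
A# is not a diatonic chord root with this quality in G# minor, but it lies a perfect fifth above D# (V), so the chord functions as an applied dominant of V.
With E# in the bass the chord is in second inversion, so the figured bass is 43.

V43/V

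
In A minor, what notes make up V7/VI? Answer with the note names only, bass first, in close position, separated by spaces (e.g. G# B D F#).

C E G Bb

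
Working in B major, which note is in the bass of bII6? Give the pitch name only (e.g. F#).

E

bII in B major has root C; the chord is C-E-G.
The figure 6 means first inversion — the third is in the bass.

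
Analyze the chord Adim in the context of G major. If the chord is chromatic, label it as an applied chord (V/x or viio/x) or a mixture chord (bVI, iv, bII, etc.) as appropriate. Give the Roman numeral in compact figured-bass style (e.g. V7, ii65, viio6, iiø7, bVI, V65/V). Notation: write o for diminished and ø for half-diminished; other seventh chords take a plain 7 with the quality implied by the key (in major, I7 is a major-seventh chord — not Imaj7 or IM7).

Stacked in thirds the chord is A-C-Eb: a diminished triad on A.
A is the second degree of G major. This is the diminished supertonic triad, borrowed from the parallel minor.

iio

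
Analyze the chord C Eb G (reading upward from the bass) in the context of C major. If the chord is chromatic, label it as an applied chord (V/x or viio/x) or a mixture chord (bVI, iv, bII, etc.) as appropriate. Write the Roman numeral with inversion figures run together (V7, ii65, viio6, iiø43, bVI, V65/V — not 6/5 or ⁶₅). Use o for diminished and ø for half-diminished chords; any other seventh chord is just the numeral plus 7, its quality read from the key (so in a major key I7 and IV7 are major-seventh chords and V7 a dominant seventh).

i

Stacked in thirds the chord is C-Eb-G: a minor triad on C.
C is the first degree of C major. This is the minor tonic, borrowed from the parallel minor.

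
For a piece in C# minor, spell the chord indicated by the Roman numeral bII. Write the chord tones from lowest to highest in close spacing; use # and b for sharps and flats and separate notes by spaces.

bII is the Neapolitan chord — a major triad on the lowered second degree. In C# minor that root is D.
So the chord is D-F#-A, a major triad.

D F# A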